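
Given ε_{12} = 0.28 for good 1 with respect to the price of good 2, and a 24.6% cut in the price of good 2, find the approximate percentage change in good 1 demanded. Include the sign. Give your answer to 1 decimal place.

%ΔQ ≈ ε × %ΔP of good 2 = 0.28 × (-24.6%) = -6.9%.
Demand for good 1 falls by about 6.9%.

-6.9%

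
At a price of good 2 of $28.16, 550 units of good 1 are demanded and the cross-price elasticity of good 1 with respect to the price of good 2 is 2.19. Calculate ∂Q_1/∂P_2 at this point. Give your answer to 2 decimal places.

ε = (∂Q_1/∂P_2)·(P_2/Q_1) ⇒ ∂Q_1/∂P_2 = ε·Q_1/P_2 = 2.19 × 550/28.16 ≈ 42.77.

42.77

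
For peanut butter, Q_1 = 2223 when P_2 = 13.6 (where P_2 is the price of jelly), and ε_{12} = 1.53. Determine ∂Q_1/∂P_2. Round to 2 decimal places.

ε = (∂Q_1/∂P_2)·(P_2/Q_1) ⇒ ∂Q_1/∂P_2 = ε·Q_1/P_2 = 1.53 × 2223/13.6 ≈ 250.09.

250.09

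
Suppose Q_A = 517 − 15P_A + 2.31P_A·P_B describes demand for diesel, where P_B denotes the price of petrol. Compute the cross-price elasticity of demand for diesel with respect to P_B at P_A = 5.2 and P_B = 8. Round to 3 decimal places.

0.180

At P_A = 5.2 and P_B = 8: Q_A = 535.096.
∂Q_A/∂P_B = 2.31P_A = 2.31(5.2) = 12.0120.
ε = (∂Q_A/∂P_B)(P_B/Q_A) = 12.0120 × (8/535.096) ≈ 0.180.
ε > 0: substitutes.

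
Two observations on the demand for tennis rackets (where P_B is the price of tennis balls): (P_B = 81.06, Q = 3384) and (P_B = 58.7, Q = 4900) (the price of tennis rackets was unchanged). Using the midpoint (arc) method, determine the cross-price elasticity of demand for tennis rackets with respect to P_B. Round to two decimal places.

ΔQ_A = 4900 − 3384 = 1516; ΔP_B = 58.7 − 81.06 = -22.36.
Midpoints: Q̄_A = 4142.0, P̄_B = 69.88.
ε = (ΔQ_A/Q̄_A)/(ΔP_B/P̄_B) = (1516/4142.0)/(-22.36/69.88) ≈ -1.14.

-1.14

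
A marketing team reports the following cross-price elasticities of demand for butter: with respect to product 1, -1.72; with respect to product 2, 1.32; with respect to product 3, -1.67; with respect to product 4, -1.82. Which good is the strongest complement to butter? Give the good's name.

Complements have ε < 0. The most negative value is -1.82 (product 4).

product 4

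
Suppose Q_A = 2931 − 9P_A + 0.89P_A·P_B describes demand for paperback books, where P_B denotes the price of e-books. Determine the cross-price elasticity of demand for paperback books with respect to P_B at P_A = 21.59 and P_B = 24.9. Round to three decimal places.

At P_A = 21.59 and P_B = 24.9: Q_A = 3215.146.
∂Q_A/∂P_B = 0.89P_A = 0.89(21.59) = 19.2151.
ε = (∂Q_A/∂P_B)(P_B/Q_A) = 19.2151 × (24.9/3215.146) ≈ 0.149.

0.149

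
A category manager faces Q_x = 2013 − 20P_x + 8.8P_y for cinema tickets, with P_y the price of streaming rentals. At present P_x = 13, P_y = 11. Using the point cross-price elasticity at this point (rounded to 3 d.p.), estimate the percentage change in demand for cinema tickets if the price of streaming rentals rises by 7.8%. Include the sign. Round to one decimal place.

0.4%

At P_x = 13, P_y = 11: Q_x = 1849.8.
∂Q_x/∂P_y = 8.8.
ε = (∂Q_x/∂P_y)(P_y/Q_x) = 8.8000 × 11/1849.8 ≈ 0.052.
%ΔQ_x ≈ ε × %ΔP_y = 0.052 × (7.8%) = 0.4%.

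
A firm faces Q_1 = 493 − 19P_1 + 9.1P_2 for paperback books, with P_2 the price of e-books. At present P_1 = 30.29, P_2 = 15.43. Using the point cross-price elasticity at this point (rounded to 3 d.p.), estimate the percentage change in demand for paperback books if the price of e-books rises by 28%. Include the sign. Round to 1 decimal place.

At P_1 = 30.29, P_2 = 15.43: Q_1 = 57.903.
∂Q_1/∂P_2 = 9.1.
ε = (∂Q_1/∂P_2)(P_2/Q_1) = 9.1000 × 15.43/57.903 ≈ 2.425.
%ΔQ_1 ≈ ε × %ΔP_2 = 2.425 × (28%) = 67.9%.

67.9%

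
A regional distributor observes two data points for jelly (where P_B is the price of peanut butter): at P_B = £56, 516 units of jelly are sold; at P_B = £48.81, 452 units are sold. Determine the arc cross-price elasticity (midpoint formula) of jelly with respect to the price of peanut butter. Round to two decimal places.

ΔQ_A = 452 − 516 = -64; ΔP_B = 48.81 − 56 = -7.19.
Midpoints: Q̄_A = 484.0, P̄_B = 52.41.
ε = (ΔQ_A/Q̄_A)/(ΔP_B/P̄_B) = (-64/484.0)/(-7.19/52.41) ≈ 0.96.

0.96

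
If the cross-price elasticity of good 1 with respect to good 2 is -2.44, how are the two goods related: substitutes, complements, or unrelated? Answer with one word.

ε = -2.44 < 0, so a higher price of good 2 lowers demand for good 1: complements.

complements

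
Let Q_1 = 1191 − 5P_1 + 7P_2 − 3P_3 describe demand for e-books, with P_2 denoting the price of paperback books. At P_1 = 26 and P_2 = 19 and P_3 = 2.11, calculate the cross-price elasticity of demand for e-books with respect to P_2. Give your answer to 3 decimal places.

At P_1 = 26 and P_2 = 19 and P_3 = 2.11: Q_1 = 1187.67.
∂Q_1/∂P_2 = 7.
ε = (∂Q_1/∂P_2)(P_2/Q_1) = 7 × (19/1187.67) ≈ 0.112.
Since ε > 0, e-books and paperback books are substitutes.

0.112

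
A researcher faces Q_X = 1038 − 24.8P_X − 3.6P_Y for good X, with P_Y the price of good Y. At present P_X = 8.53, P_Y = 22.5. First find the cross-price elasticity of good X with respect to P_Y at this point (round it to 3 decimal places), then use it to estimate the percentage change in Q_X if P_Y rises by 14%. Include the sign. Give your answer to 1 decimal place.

-1.5%

At P_X = 8.53, P_Y = 22.5: Q_X = 745.456.
∂Q_X/∂P_Y = -3.6.
ε = (∂Q_X/∂P_Y)(P_Y/Q_X) = -3.6000 × 22.5/745.456 ≈ -0.109.
%ΔQ_X ≈ ε × %ΔP_Y = -0.109 × (14%) = -1.5%.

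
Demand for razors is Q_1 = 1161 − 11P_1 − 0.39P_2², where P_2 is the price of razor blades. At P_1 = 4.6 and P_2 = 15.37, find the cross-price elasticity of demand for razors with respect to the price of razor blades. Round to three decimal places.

At P_1 = 4.6 and P_2 = 15.37: Q_1 = 1018.268.
∂Q_1/∂P_2 = -0.78P_2 = -0.78(15.37) = -11.9886.
ε = (∂Q_1/∂P_2)(P_2/Q_1) = -11.9886 × (15.37/1018.268) ≈ -0.181.

-0.181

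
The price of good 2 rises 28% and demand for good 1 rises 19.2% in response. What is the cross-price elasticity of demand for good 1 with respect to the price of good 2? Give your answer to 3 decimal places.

0.686

ε = (%ΔQ of good 1) / (%ΔP of good 2) = (19.2%) / (28%) ≈ 0.686.
Positive cross-price elasticity: substitutes.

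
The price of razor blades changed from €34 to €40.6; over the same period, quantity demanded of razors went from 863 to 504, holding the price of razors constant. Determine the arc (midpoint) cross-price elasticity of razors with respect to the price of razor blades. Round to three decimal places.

ΔQ_A = 504 − 863 = -359; ΔP_B = 40.6 − 34 = 6.6.
Midpoints: Q̄_A = 683.5, P̄_B = 37.30.
ε = (ΔQ_A/Q̄_A)/(ΔP_B/P̄_B) = (-359/683.5)/(6.6/37.30) ≈ -2.968.

-2.968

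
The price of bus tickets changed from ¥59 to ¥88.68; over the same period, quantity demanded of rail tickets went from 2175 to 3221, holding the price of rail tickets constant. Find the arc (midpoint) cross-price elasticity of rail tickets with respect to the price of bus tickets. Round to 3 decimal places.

0.965

ΔQ_A = 3221 − 2175 = 1046; ΔP_B = 88.68 − 59 = 29.68.
Midpoints: Q̄_A = 2698.0, P̄_B = 73.84.
ε = (ΔQ_A/Q̄_A)/(ΔP_B/P̄_B) = (1046/2698.0)/(29.68/73.84) ≈ 0.965.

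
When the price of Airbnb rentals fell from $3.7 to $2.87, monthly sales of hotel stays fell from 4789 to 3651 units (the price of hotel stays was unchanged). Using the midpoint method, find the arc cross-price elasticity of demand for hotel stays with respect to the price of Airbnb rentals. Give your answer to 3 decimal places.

ΔQ_A = 3651 − 4789 = -1138; ΔP_B = 2.87 − 3.7 = -0.83.
Midpoints: Q̄_A = 4220.0, P̄_B = 3.29.
ε = (ΔQ_A/Q̄_A)/(ΔP_B/P̄_B) = (-1138/4220.0)/(-0.83/3.29) ≈ 1.067.
ε > 0: hotel stays and Airbnb rentals are substitutes.

1.067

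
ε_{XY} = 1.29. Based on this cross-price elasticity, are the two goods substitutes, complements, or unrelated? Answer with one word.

ε = 1.29 > 0, so a higher price of good Y raises demand for good X: substitutes.

substitutes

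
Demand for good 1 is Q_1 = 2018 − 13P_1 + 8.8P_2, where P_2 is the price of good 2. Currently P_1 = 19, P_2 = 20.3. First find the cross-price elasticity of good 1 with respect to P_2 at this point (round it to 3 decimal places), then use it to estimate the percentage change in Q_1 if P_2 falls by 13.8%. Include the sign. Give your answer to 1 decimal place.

At P_1 = 19, P_2 = 20.3: Q_1 = 1949.64.
∂Q_1/∂P_2 = 8.8.
ε = (∂Q_1/∂P_2)(P_2/Q_1) = 8.8000 × 20.3/1949.64 ≈ 0.092.
%ΔQ_1 ≈ ε × %ΔP_2 = 0.092 × (-13.8%) = -1.3%.

-1.3%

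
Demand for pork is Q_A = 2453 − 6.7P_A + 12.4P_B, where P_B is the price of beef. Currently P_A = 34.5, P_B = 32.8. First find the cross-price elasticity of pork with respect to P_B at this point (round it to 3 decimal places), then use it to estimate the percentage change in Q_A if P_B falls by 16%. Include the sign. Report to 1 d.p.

-2.5%

At P_A = 34.5, P_B = 32.8: Q_A = 2628.57.
∂Q_A/∂P_B = 12.4.
ε = (∂Q_A/∂P_B)(P_B/Q_A) = 12.4000 × 32.8/2628.57 ≈ 0.155.
%ΔQ_A ≈ ε × %ΔP_B = 0.155 × (-16%) = -2.5%.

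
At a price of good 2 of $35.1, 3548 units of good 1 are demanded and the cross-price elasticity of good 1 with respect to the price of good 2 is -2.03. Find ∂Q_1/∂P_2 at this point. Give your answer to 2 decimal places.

-205.20

ε = (∂Q_1/∂P_2)·(P_2/Q_1) ⇒ ∂Q_1/∂P_2 = ε·Q_1/P_2 = -2.03 × 3548/35.1 ≈ -205.20.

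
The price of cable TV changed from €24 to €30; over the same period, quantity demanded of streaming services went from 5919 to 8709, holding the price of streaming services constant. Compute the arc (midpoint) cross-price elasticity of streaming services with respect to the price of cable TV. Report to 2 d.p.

ΔQ_A = 8709 − 5919 = 2790; ΔP_B = 30 − 24 = 6.
Midpoints: Q̄_A = 7314.0, P̄_B = 27.00.
ε = (ΔQ_A/Q̄_A)/(ΔP_B/P̄_B) = (2790/7314.0)/(6/27.00) ≈ 1.72.

1.72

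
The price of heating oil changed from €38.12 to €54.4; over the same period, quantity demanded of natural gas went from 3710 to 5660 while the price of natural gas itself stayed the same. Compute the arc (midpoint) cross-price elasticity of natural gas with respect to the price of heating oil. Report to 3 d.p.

ΔQ_A = 5660 − 3710 = 1950; ΔP_B = 54.4 − 38.12 = 16.28.
Midpoints: Q̄_A = 4685.0, P̄_B = 46.26.
ε = (ΔQ_A/Q̄_A)/(ΔP_B/P̄_B) = (1950/4685.0)/(16.28/46.26) ≈ 1.183.

1.183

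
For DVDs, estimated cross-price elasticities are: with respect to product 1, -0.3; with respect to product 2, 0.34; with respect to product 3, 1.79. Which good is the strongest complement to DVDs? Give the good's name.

Complements have ε < 0. The most negative value is -0.3 (product 1).

product 1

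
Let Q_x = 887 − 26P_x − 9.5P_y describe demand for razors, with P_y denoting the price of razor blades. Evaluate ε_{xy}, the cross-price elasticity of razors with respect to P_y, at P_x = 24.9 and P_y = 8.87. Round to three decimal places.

At P_x = 24.9 and P_y = 8.87: Q_x = 155.335.
∂Q_x/∂P_y = -9.5.
ε = (∂Q_x/∂P_y)(P_y/Q_x) = -9.5 × (8.87/155.335) ≈ -0.542.

-0.542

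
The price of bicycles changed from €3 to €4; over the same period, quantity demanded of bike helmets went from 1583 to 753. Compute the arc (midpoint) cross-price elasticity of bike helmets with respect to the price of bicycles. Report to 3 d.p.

ΔQ_A = 753 − 1583 = -830; ΔP_B = 4 − 3 = 1.
Midpoints: Q̄_A = 1168.0, P̄_B = 3.50.
ε = (ΔQ_A/Q̄_A)/(ΔP_B/P̄_B) = (-830/1168.0)/(1/3.50) ≈ -2.487.

-2.487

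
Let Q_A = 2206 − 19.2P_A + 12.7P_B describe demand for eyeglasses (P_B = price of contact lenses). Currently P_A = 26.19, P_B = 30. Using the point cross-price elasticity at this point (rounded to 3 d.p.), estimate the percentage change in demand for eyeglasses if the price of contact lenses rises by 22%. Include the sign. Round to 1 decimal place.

At P_A = 26.19, P_B = 30: Q_A = 2084.152.
∂Q_A/∂P_B = 12.7.
ε = (∂Q_A/∂P_B)(P_B/Q_A) = 12.7000 × 30/2084.152 ≈ 0.183.
%ΔQ_A ≈ ε × %ΔP_B = 0.183 × (22%) = 4.0%.

4.0%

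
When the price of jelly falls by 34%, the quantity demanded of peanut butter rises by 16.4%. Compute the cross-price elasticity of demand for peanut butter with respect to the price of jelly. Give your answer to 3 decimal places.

ε = (%ΔQ of peanut butter) / (%ΔP of jelly) = (16.4%) / (-34%) ≈ -0.482.
Negative cross-price elasticity: complements.

-0.482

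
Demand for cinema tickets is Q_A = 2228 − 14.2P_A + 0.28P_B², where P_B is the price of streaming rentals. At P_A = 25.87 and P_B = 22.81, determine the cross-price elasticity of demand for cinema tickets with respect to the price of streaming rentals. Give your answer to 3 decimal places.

0.145

At P_A = 25.87 and P_B = 22.81: Q_A = 2006.329.
∂Q_A/∂P_B = 0.56P_B = 0.56(22.81) = 12.7736.
ε = (∂Q_A/∂P_B)(P_B/Q_A) = 12.7736 × (22.81/2006.329) ≈ 0.145.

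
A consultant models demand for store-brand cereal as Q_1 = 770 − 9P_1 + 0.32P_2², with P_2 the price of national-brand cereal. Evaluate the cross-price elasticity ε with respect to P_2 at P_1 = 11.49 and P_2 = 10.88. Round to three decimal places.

At P_1 = 11.49 and P_2 = 10.88: Q_1 = 704.470.
∂Q_1/∂P_2 = 0.64P_2 = 0.64(10.88) = 6.9632.
ε = (∂Q_1/∂P_2)(P_2/Q_1) = 6.9632 × (10.88/704.470) ≈ 0.108.
ε > 0: substitutes.

0.108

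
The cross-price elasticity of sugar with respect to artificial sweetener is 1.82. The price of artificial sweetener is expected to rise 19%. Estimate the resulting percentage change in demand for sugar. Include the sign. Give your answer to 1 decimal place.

34.6%

%ΔQ ≈ ε × %ΔP of artificial sweetener = 1.82 × (19%) = 34.6%.
Demand for sugar rises by about 34.6%.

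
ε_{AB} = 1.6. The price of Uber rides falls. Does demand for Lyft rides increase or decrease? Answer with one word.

ε > 0 and the price of Uber rides falls, so the quantity of Lyft rides moves in the same direction: it decreases.

decrease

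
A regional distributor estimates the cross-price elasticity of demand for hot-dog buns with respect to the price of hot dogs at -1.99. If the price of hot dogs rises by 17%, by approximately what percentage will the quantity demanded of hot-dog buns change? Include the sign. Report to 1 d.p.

%ΔQ ≈ ε × %ΔP of hot dogs = -1.99 × (17%) = -33.8%.

-33.8%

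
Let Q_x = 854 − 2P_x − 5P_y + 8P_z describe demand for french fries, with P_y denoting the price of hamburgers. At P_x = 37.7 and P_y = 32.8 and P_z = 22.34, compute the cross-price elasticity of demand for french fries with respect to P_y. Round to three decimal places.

-0.207

At P_x = 37.7 and P_y = 32.8 and P_z = 22.34: Q_x = 793.32.
∂Q_x/∂P_y = -5.
ε = (∂Q_x/∂P_y)(P_y/Q_x) = -5 × (32.8/793.32) ≈ -0.207.
Since ε < 0, french fries and hamburgers are complements.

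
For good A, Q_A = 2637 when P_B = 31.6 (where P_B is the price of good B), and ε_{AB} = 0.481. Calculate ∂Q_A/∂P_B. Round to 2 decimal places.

ε = (∂Q_A/∂P_B)·(P_B/Q_A) ⇒ ∂Q_A/∂P_B = ε·Q_A/P_B = 0.481 × 2637/31.6 ≈ 40.14.

40.14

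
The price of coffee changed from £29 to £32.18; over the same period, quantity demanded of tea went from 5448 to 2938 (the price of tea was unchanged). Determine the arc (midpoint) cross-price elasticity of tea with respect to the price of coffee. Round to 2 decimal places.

-5.76

ΔQ_A = 2938 − 5448 = -2510; ΔP_B = 32.18 − 29 = 3.18.
Midpoints: Q̄_A = 4193.0, P̄_B = 30.59.
ε = (ΔQ_A/Q̄_A)/(ΔP_B/P̄_B) = (-2510/4193.0)/(3.18/30.59) ≈ -5.76.
ε < 0: tea and coffee are complements.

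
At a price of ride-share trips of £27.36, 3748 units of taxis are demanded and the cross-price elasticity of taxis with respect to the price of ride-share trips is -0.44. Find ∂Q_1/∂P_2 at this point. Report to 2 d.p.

-60.27

ε = (∂Q_1/∂P_2)·(P_2/Q_1) ⇒ ∂Q_1/∂P_2 = ε·Q_1/P_2 = -0.44 × 3748/27.36 ≈ -60.27.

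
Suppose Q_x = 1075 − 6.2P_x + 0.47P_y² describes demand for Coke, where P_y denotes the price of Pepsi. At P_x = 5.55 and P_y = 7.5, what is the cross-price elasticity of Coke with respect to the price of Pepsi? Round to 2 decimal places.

At P_x = 5.55 and P_y = 7.5: Q_x = 1067.027.
∂Q_x/∂P_y = 0.94P_y = 0.94(7.5) = 7.0500.
ε = (∂Q_x/∂P_y)(P_y/Q_x) = 7.0500 × (7.5/1067.027) ≈ 0.05.
ε > 0: substitutes.

0.05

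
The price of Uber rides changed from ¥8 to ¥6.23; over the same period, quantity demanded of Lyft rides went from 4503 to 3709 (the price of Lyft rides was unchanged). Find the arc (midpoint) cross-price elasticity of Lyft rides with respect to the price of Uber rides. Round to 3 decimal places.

ΔQ_A = 3709 − 4503 = -794; ΔP_B = 6.23 − 8 = -1.77.
Midpoints: Q̄_A = 4106.0, P̄_B = 7.12.
ε = (ΔQ_A/Q̄_A)/(ΔP_B/P̄_B) = (-794/4106.0)/(-1.77/7.12) ≈ 0.777.

0.777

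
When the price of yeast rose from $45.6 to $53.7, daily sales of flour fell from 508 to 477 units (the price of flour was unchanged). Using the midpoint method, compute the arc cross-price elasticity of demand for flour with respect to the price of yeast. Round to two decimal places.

-0.39

ΔQ_A = 477 − 508 = -31; ΔP_B = 53.7 − 45.6 = 8.1.
Midpoints: Q̄_A = 492.5, P̄_B = 49.65.
ε = (ΔQ_A/Q̄_A)/(ΔP_B/P̄_B) = (-31/492.5)/(8.1/49.65) ≈ -0.39.
ε < 0: flour and yeast are complements.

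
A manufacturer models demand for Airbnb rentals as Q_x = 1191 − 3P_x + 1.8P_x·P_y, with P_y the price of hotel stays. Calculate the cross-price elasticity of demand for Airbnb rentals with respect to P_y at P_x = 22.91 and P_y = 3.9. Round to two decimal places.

At P_x = 22.91 and P_y = 3.9: Q_x = 1283.098.
∂Q_x/∂P_y = 1.8P_x = 1.8(22.91) = 41.2380.
ε = (∂Q_x/∂P_y)(P_y/Q_x) = 41.2380 × (3.9/1283.098) ≈ 0.13.

0.13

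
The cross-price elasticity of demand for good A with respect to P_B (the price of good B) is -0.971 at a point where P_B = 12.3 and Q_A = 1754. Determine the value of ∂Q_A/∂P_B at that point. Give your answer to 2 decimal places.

-138.47

ε = (∂Q_A/∂P_B)·(P_B/Q_A) ⇒ ∂Q_A/∂P_B = ε·Q_A/P_B = -0.971 × 1754/12.3 ≈ -138.47.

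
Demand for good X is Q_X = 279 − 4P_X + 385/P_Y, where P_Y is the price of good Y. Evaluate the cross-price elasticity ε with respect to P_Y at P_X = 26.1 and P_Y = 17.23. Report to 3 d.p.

-0.113

At P_X = 26.1 and P_Y = 17.23: Q_X = 196.945.
∂Q_X/∂P_Y = −385/P_Y² = -1.2969.
ε = (∂Q_X/∂P_Y)(P_Y/Q_X) = -1.2969 × (17.23/196.945) ≈ -0.113.
ε < 0: complements.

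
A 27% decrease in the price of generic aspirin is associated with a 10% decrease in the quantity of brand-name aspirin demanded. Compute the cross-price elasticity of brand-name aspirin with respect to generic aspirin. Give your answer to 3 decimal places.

ε = (%ΔQ of brand-name aspirin) / (%ΔP of generic aspirin) = (-10%) / (-27%) ≈ 0.370.
Positive cross-price elasticity: substitutes.

0.370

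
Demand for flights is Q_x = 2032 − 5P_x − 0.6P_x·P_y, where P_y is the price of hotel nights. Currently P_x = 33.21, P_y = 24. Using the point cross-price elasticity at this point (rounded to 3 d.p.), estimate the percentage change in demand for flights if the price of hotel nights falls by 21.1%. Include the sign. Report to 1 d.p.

7.3%

At P_x = 33.21, P_y = 24: Q_x = 1387.726.
∂Q_x/∂P_y = -0.6P_x = -19.9260.
ε = (∂Q_x/∂P_y)(P_y/Q_x) = -19.9260 × 24/1387.726 ≈ -0.345.
%ΔQ_x ≈ ε × %ΔP_y = -0.345 × (-21.1%) = 7.3%.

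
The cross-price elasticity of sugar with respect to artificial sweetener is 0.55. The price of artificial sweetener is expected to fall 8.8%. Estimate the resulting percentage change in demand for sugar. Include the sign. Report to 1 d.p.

%ΔQ ≈ ε × %ΔP of artificial sweetener = 0.55 × (-8.8%) = -4.8%.

-4.8%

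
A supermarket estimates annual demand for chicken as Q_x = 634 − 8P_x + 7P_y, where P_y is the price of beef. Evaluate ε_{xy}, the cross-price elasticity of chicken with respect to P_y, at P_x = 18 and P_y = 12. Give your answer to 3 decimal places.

At P_x = 18 and P_y = 12: Q_x = 574.
∂Q_x/∂P_y = 7.
ε = (∂Q_x/∂P_y)(P_y/Q_x) = 7 × (12/574) ≈ 0.146.
Since ε > 0, chicken and beef are substitutes.

0.146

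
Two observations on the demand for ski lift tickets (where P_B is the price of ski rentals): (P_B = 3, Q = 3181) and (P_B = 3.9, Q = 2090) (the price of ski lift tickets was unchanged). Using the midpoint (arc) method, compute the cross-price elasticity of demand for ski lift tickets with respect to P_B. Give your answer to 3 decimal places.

ΔQ_A = 2090 − 3181 = -1091; ΔP_B = 3.9 − 3 = 0.9.
Midpoints: Q̄_A = 2635.5, P̄_B = 3.45.
ε = (ΔQ_A/Q̄_A)/(ΔP_B/P̄_B) = (-1091/2635.5)/(0.9/3.45) ≈ -1.587.

-1.587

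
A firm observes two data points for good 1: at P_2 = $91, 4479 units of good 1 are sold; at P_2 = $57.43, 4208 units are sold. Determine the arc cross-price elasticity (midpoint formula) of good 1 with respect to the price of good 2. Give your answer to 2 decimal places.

0.14

ΔQ_1 = 4208 − 4479 = -271; ΔP_2 = 57.43 − 91 = -33.57.
Midpoints: Q̄_1 = 4343.5, P̄_2 = 74.22.
ε = (ΔQ_1/Q̄_1)/(ΔP_2/P̄_2) = (-271/4343.5)/(-33.57/74.22) ≈ 0.14.
ε > 0: good 1 and good 2 are substitutes.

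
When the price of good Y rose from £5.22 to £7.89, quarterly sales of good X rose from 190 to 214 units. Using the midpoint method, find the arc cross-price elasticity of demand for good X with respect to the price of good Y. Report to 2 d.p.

ΔQ_X = 214 − 190 = 24; ΔP_Y = 7.89 − 5.22 = 2.67.
Midpoints: Q̄_X = 202.0, P̄_Y = 6.55.
ε = (ΔQ_X/Q̄_X)/(ΔP_Y/P̄_Y) = (24/202.0)/(2.67/6.55) ≈ 0.29.
ε > 0: good X and good Y are substitutes.

0.29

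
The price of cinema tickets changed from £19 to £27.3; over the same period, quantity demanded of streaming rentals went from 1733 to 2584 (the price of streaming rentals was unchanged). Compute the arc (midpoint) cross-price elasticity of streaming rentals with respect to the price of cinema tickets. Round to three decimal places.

1.100

ΔQ_A = 2584 − 1733 = 851; ΔP_B = 27.3 − 19 = 8.3.
Midpoints: Q̄_A = 2158.5, P̄_B = 23.15.
ε = (ΔQ_A/Q̄_A)/(ΔP_B/P̄_B) = (851/2158.5)/(8.3/23.15) ≈ 1.100.
ε > 0: streaming rentals and cinema tickets are substitutes.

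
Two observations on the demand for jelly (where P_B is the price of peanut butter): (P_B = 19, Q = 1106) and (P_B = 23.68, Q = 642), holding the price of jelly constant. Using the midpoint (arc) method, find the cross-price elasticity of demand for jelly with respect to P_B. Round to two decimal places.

-2.42

ΔQ_A = 642 − 1106 = -464; ΔP_B = 23.68 − 19 = 4.68.
Midpoints: Q̄_A = 874.0, P̄_B = 21.34.
ε = (ΔQ_A/Q̄_A)/(ΔP_B/P̄_B) = (-464/874.0)/(4.68/21.34) ≈ -2.42.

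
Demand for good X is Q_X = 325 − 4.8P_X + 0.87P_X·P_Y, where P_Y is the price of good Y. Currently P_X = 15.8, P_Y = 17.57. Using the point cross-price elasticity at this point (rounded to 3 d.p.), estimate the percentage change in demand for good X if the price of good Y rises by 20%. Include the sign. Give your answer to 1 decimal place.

At P_X = 15.8, P_Y = 17.57: Q_X = 490.677.
∂Q_X/∂P_Y = 0.87P_X = 13.7460.
ε = (∂Q_X/∂P_Y)(P_Y/Q_X) = 13.7460 × 17.57/490.677 ≈ 0.492.
%ΔQ_X ≈ ε × %ΔP_Y = 0.492 × (20%) = 9.8%.

9.8%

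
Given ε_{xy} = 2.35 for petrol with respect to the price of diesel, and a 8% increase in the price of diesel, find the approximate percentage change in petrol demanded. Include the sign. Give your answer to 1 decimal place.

18.8%

%ΔQ ≈ ε × %ΔP of diesel = 2.35 × (8%) = 18.8%.
Demand for petrol rises by about 18.8%.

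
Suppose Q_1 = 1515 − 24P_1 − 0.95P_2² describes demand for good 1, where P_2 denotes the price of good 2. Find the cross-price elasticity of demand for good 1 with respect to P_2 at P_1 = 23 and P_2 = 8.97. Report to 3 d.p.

-0.172

At P_1 = 23 and P_2 = 8.97: Q_1 = 886.562.
∂Q_1/∂P_2 = -1.9P_2 = -1.9(8.97) = -17.0430.
ε = (∂Q_1/∂P_2)(P_2/Q_1) = -17.0430 × (8.97/886.562) ≈ -0.172.
ε < 0: complements.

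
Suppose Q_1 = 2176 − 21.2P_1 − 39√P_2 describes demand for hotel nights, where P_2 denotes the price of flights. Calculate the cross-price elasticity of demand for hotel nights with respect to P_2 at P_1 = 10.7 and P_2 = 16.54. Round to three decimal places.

At P_1 = 10.7 and P_2 = 16.54: Q_1 = 1790.549.
∂Q_1/∂P_2 = -39/(2√P_2) = -39/(2√16.54) = -4.7948.
ε = (∂Q_1/∂P_2)(P_2/Q_1) = -4.7948 × (16.54/1790.549) ≈ -0.044.

-0.044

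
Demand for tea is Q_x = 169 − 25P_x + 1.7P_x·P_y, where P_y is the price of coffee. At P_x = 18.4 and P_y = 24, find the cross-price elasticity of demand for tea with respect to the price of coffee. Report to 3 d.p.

At P_x = 18.4 and P_y = 24: Q_x = 459.72.
∂Q_x/∂P_y = 1.7P_x = 1.7(18.4) = 31.2800.
ε = (∂Q_x/∂P_y)(P_y/Q_x) = 31.2800 × (24/459.72) ≈ 1.633.

1.633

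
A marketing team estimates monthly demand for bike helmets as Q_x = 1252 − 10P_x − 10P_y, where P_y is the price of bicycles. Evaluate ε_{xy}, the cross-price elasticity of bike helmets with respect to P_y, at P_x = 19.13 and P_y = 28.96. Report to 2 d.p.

At P_x = 19.13 and P_y = 28.96: Q_x = 771.1.
∂Q_x/∂P_y = -10.
ε = (∂Q_x/∂P_y)(P_y/Q_x) = -10 × (28.96/771.1) ≈ -0.38.

-0.38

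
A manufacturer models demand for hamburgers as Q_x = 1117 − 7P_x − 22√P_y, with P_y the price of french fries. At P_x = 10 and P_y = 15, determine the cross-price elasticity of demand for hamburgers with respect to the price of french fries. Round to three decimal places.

At P_x = 10 and P_y = 15: Q_x = 961.794.
∂Q_x/∂P_y = -22/(2√P_y) = -22/(2√15) = -2.8402.
ε = (∂Q_x/∂P_y)(P_y/Q_x) = -2.8402 × (15/961.794) ≈ -0.044.

-0.044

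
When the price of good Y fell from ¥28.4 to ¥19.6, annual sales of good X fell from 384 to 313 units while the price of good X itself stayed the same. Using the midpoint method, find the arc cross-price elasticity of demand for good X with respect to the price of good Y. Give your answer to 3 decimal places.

ΔQ_X = 313 − 384 = -71; ΔP_Y = 19.6 − 28.4 = -8.8.
Midpoints: Q̄_X = 348.5, P̄_Y = 24.00.
ε = (ΔQ_X/Q̄_X)/(ΔP_Y/P̄_Y) = (-71/348.5)/(-8.8/24.00) ≈ 0.556.
ε > 0: good X and good Y are substitutes.

0.556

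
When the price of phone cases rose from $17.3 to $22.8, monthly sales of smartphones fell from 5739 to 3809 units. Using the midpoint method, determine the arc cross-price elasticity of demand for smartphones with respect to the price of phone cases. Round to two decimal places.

ΔQ_A = 3809 − 5739 = -1930; ΔP_B = 22.8 − 17.3 = 5.5.
Midpoints: Q̄_A = 4774.0, P̄_B = 20.05.
ε = (ΔQ_A/Q̄_A)/(ΔP_B/P̄_B) = (-1930/4774.0)/(5.5/20.05) ≈ -1.47.

-1.47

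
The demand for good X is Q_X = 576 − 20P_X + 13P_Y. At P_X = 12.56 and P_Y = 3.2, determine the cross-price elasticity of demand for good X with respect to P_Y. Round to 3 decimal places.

At P_X = 12.56 and P_Y = 3.2: Q_X = 366.4.
∂Q_X/∂P_Y = 13.
ε = (∂Q_X/∂P_Y)(P_Y/Q_X) = 13 × (3.2/366.4) ≈ 0.114.

0.114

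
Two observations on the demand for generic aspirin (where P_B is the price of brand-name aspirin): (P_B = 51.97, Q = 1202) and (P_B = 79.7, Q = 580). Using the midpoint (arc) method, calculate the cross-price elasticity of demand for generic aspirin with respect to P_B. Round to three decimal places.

ΔQ_A = 580 − 1202 = -622; ΔP_B = 79.7 − 51.97 = 27.73.
Midpoints: Q̄_A = 891.0, P̄_B = 65.84.
ε = (ΔQ_A/Q̄_A)/(ΔP_B/P̄_B) = (-622/891.0)/(27.73/65.84) ≈ -1.657.

-1.657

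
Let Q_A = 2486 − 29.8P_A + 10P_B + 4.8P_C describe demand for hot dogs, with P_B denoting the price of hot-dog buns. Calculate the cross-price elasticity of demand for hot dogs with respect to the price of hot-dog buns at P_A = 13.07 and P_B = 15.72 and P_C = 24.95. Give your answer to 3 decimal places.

At P_A = 13.07 and P_B = 15.72 and P_C = 24.95: Q_A = 2373.474.
∂Q_A/∂P_B = 10.
ε = (∂Q_A/∂P_B)(P_B/Q_A) = 10 × (15.72/2373.474) ≈ 0.066.
Since ε > 0, hot dogs and hot-dog buns are substitutes.

0.066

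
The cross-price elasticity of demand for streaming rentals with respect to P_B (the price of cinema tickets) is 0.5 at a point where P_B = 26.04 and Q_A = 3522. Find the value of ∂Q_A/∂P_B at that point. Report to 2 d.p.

ε = (∂Q_A/∂P_B)·(P_B/Q_A) ⇒ ∂Q_A/∂P_B = ε·Q_A/P_B = 0.5 × 3522/26.04 ≈ 67.63.

67.63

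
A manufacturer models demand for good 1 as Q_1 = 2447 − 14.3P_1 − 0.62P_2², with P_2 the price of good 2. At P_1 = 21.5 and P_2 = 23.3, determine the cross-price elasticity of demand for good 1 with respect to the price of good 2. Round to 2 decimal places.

-0.37

At P_1 = 21.5 and P_2 = 23.3: Q_1 = 1802.958.
∂Q_1/∂P_2 = -1.24P_2 = -1.24(23.3) = -28.8920.
ε = (∂Q_1/∂P_2)(P_2/Q_1) = -28.8920 × (23.3/1802.958) ≈ -0.37.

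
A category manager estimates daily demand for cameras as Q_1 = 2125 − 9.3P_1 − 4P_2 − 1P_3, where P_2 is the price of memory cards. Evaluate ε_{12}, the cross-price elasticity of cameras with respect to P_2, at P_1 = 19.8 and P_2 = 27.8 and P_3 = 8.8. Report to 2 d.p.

-0.06

At P_1 = 19.8 and P_2 = 27.8 and P_3 = 8.8: Q_1 = 1820.86.
∂Q_1/∂P_2 = -4.
ε = (∂Q_1/∂P_2)(P_2/Q_1) = -4 × (27.8/1820.86) ≈ -0.06.
Since ε < 0, cameras and memory cards are complements.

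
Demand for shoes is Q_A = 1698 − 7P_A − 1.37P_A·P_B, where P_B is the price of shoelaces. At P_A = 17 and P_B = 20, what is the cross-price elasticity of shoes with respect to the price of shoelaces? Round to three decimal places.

At P_A = 17 and P_B = 20: Q_A = 1113.2.
∂Q_A/∂P_B = -1.37P_A = -1.37(17) = -23.2900.
ε = (∂Q_A/∂P_B)(P_B/Q_A) = -23.2900 × (20/1113.2) ≈ -0.418.

-0.418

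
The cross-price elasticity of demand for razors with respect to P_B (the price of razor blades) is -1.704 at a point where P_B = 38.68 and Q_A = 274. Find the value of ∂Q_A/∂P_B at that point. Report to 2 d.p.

ε = (∂Q_A/∂P_B)·(P_B/Q_A) ⇒ ∂Q_A/∂P_B = ε·Q_A/P_B = -1.704 × 274/38.68 ≈ -12.07.

-12.07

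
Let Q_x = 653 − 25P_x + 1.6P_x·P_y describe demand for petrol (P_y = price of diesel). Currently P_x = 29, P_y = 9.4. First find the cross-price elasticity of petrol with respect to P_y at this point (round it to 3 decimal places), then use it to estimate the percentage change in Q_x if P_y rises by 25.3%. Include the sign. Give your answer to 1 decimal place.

At P_x = 29, P_y = 9.4: Q_x = 364.16.
∂Q_x/∂P_y = 1.6P_x = 46.4000.
ε = (∂Q_x/∂P_y)(P_y/Q_x) = 46.4000 × 9.4/364.16 ≈ 1.198.
%ΔQ_x ≈ ε × %ΔP_y = 1.198 × (25.3%) = 30.3%.

30.3%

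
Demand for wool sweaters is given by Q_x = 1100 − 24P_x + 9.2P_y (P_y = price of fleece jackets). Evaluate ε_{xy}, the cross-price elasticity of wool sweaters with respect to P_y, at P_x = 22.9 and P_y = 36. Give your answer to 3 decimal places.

At P_x = 22.9 and P_y = 36: Q_x = 881.6.
∂Q_x/∂P_y = 9.2.
ε = (∂Q_x/∂P_y)(P_y/Q_x) = 9.2 × (36/881.6) ≈ 0.376.

0.376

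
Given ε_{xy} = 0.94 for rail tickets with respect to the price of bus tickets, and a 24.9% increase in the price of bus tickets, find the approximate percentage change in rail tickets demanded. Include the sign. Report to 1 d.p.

23.4%

%ΔQ ≈ ε × %ΔP of bus tickets = 0.94 × (24.9%) = 23.4%.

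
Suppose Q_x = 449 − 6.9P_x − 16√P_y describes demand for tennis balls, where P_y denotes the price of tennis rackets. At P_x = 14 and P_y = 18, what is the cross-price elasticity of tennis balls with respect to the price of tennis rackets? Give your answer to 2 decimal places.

At P_x = 14 and P_y = 18: Q_x = 284.518.
∂Q_x/∂P_y = -16/(2√P_y) = -16/(2√18) = -1.8856.
ε = (∂Q_x/∂P_y)(P_y/Q_x) = -1.8856 × (18/284.518) ≈ -0.12.
ε < 0: complements.

-0.12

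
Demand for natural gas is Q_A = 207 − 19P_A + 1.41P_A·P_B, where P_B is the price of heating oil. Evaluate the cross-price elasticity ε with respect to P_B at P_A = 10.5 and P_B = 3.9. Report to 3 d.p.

0.885

At P_A = 10.5 and P_B = 3.9: Q_A = 65.239.
∂Q_A/∂P_B = 1.41P_A = 1.41(10.5) = 14.8050.
ε = (∂Q_A/∂P_B)(P_B/Q_A) = 14.8050 × (3.9/65.239) ≈ 0.885.
ε > 0: substitutes.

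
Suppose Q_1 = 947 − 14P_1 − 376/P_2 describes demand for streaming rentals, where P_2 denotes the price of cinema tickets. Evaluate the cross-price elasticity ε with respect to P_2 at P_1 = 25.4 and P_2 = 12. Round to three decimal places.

At P_1 = 25.4 and P_2 = 12: Q_1 = 560.067.
∂Q_1/∂P_2 = 376/P_2² = 2.6111.
ε = (∂Q_1/∂P_2)(P_2/Q_1) = 2.6111 × (12/560.067) ≈ 0.056.
ε > 0: substitutes.

0.056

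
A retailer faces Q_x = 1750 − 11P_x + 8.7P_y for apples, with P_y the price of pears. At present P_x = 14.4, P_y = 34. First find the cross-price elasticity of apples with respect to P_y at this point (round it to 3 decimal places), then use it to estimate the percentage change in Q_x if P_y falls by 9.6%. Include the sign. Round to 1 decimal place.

-1.5%

At P_x = 14.4, P_y = 34: Q_x = 1887.4.
∂Q_x/∂P_y = 8.7.
ε = (∂Q_x/∂P_y)(P_y/Q_x) = 8.7000 × 34/1887.4 ≈ 0.157.
%ΔQ_x ≈ ε × %ΔP_y = 0.157 × (-9.6%) = -1.5%.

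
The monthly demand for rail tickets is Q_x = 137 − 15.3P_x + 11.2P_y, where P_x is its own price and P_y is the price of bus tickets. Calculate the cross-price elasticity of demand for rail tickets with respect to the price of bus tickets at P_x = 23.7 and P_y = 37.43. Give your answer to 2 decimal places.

2.17

At P_x = 23.7 and P_y = 37.43: Q_x = 193.606.
∂Q_x/∂P_y = 11.2.
ε = (∂Q_x/∂P_y)(P_y/Q_x) = 11.2 × (37.43/193.606) ≈ 2.17.
Since ε > 0, rail tickets and bus tickets are substitutes.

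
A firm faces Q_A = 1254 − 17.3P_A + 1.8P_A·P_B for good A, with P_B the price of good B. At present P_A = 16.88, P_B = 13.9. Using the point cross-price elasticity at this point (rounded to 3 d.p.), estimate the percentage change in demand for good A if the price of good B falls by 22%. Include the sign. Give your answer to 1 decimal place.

At P_A = 16.88, P_B = 13.9: Q_A = 1384.314.
∂Q_A/∂P_B = 1.8P_A = 30.3840.
ε = (∂Q_A/∂P_B)(P_B/Q_A) = 30.3840 × 13.9/1384.314 ≈ 0.305.
%ΔQ_A ≈ ε × %ΔP_B = 0.305 × (-22%) = -6.7%.

-6.7%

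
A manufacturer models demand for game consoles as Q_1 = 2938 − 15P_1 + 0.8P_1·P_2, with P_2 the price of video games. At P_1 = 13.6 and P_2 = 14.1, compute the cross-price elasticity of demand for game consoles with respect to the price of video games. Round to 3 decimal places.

0.053

At P_1 = 13.6 and P_2 = 14.1: Q_1 = 2887.408.
∂Q_1/∂P_2 = 0.8P_1 = 0.8(13.6) = 10.8800.
ε = (∂Q_1/∂P_2)(P_2/Q_1) = 10.8800 × (14.1/2887.408) ≈ 0.053.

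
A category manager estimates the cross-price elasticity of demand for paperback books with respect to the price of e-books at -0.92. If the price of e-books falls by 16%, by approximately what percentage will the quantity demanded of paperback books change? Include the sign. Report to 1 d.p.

%ΔQ ≈ ε × %ΔP of e-books = -0.92 × (-16%) = 14.7%.

14.7%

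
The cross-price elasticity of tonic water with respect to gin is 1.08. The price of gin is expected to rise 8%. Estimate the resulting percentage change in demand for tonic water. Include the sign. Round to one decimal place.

%ΔQ ≈ ε × %ΔP of gin = 1.08 × (8%) = 8.6%.

8.6%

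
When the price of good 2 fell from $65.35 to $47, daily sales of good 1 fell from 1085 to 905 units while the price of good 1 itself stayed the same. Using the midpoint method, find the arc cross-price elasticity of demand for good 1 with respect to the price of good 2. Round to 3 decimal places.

ΔQ_1 = 905 − 1085 = -180; ΔP_2 = 47 − 65.35 = -18.35.
Midpoints: Q̄_1 = 995.0, P̄_2 = 56.17.
ε = (ΔQ_1/Q̄_1)/(ΔP_2/P̄_2) = (-180/995.0)/(-18.35/56.17) ≈ 0.554.
ε > 0: good 1 and good 2 are substitutes.

0.554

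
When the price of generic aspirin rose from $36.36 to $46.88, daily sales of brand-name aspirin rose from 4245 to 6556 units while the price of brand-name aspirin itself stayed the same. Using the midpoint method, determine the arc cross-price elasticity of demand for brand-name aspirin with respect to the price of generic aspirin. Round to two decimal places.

1.69

ΔQ_A = 6556 − 4245 = 2311; ΔP_B = 46.88 − 36.36 = 10.52.
Midpoints: Q̄_A = 5400.5, P̄_B = 41.62.
ε = (ΔQ_A/Q̄_A)/(ΔP_B/P̄_B) = (2311/5400.5)/(10.52/41.62) ≈ 1.69.
ε > 0: brand-name aspirin and generic aspirin are substitutes.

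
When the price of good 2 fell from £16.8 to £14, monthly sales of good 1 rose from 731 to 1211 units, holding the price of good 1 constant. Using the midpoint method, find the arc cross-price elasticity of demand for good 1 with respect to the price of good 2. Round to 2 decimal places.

ΔQ_1 = 1211 − 731 = 480; ΔP_2 = 14 − 16.8 = -2.8.
Midpoints: Q̄_1 = 971.0, P̄_2 = 15.40.
ε = (ΔQ_1/Q̄_1)/(ΔP_2/P̄_2) = (480/971.0)/(-2.8/15.40) ≈ -2.72.

-2.72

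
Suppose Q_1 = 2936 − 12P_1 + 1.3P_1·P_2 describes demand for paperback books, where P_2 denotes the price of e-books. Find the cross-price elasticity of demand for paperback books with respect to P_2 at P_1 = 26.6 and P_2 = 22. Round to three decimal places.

At P_1 = 26.6 and P_2 = 22: Q_1 = 3377.56.
∂Q_1/∂P_2 = 1.3P_1 = 1.3(26.6) = 34.5800.
ε = (∂Q_1/∂P_2)(P_2/Q_1) = 34.5800 × (22/3377.56) ≈ 0.225.

0.225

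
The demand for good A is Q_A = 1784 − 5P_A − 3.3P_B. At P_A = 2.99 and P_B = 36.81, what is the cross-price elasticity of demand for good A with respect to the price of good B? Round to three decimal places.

-0.074

At P_A = 2.99 and P_B = 36.81: Q_A = 1647.577.
∂Q_A/∂P_B = -3.3.
ε = (∂Q_A/∂P_B)(P_B/Q_A) = -3.3 × (36.81/1647.577) ≈ -0.074.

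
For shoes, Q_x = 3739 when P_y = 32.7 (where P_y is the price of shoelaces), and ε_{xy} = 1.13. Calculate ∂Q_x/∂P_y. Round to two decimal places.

129.21

ε = (∂Q_x/∂P_y)·(P_y/Q_x) ⇒ ∂Q_x/∂P_y = ε·Q_x/P_y = 1.13 × 3739/32.7 ≈ 129.21.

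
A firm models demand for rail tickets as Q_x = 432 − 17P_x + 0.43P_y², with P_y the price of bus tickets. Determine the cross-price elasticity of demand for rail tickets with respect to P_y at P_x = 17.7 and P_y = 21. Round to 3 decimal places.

1.182

At P_x = 17.7 and P_y = 21: Q_x = 320.73.
∂Q_x/∂P_y = 0.86P_y = 0.86(21) = 18.0600.
ε = (∂Q_x/∂P_y)(P_y/Q_x) = 18.0600 × (21/320.73) ≈ 1.182.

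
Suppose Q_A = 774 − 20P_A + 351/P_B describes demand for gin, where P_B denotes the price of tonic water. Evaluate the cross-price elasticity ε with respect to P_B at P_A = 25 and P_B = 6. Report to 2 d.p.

-0.18

At P_A = 25 and P_B = 6: Q_A = 332.5.
∂Q_A/∂P_B = −351/P_B² = -9.7500.
ε = (∂Q_A/∂P_B)(P_B/Q_A) = -9.7500 × (6/332.5) ≈ -0.18.
ε < 0: complements.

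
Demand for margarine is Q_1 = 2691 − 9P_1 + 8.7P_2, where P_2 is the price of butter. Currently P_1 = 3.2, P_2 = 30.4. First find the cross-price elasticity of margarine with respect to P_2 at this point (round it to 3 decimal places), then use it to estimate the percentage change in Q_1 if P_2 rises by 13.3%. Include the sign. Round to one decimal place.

1.2%

At P_1 = 3.2, P_2 = 30.4: Q_1 = 2926.68.
∂Q_1/∂P_2 = 8.7.
ε = (∂Q_1/∂P_2)(P_2/Q_1) = 8.7000 × 30.4/2926.68 ≈ 0.090.
%ΔQ_1 ≈ ε × %ΔP_2 = 0.090 × (13.3%) = 1.2%.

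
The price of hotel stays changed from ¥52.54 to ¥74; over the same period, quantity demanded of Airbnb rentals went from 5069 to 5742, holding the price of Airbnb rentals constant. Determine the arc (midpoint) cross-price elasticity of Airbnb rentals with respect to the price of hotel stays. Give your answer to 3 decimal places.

ΔQ_A = 5742 − 5069 = 673; ΔP_B = 74 − 52.54 = 21.46.
Midpoints: Q̄_A = 5405.5, P̄_B = 63.27.
ε = (ΔQ_A/Q̄_A)/(ΔP_B/P̄_B) = (673/5405.5)/(21.46/63.27) ≈ 0.367.

0.367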